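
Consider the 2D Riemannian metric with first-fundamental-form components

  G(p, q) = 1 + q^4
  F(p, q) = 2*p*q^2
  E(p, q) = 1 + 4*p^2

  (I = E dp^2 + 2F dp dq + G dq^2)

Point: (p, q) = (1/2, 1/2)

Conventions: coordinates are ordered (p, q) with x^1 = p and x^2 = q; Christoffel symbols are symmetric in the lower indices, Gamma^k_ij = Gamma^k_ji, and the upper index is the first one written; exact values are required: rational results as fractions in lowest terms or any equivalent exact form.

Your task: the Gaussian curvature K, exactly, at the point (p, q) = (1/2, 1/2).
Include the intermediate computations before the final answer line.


E = 2, F = 1/4, G = 17/16, EG - F^2 = 33/16 at the point
E_p = 4, E_q = 0, F_p = 1/2, F_q = 1, G_p = 0, G_q = 1/2
E_qq = 0, F_pq = 2, G_pp = 0
Brioschi: K = (det M1 - det M2) / (EG - F^2)^2 with the standard first/second-derivative matrices M1, M2.
M1 = [[-E_qq/2 + F_pq - G_pp/2, E_p/2, F_p - E_q/2], [F_q - G_p/2, E, F], [G_q/2, F, G]] = [[2, 2, 1/2], [1, 2, 1/4], [1/4, 1/4, 17/16]]; det M1 = 2
M2 = [[0, E_q/2, G_p/2], [E_q/2, E, F], [G_p/2, F, G]] = [[0, 0, 0], [0, 2, 1/4], [0, 1/4, 17/16]]; det M2 = 0
det M1 - det M2 = 2; K = 2 / (33/16)^2 = 512/1089

Answer: K = 512/1089


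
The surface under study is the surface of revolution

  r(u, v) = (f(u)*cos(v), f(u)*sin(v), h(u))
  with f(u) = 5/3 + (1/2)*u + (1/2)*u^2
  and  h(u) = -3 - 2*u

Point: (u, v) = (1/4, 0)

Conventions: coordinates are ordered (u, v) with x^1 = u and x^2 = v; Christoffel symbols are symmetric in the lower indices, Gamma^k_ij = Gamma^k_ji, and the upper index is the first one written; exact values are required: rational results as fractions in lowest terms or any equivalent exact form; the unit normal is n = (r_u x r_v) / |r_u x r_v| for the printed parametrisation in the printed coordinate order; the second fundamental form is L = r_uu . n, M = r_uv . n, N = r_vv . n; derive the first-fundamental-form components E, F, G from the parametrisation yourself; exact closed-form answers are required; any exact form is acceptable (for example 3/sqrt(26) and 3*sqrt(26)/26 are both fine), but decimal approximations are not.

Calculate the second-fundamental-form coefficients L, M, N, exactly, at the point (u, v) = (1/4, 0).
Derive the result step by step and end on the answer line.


f = 175/96, f' = 3/4, f'' = 1, h' = -2, h'' = 0
E = 73/16, F = 0, G = 30625/9216; answer radicand W^2 = 73/16
unnormalised second-form numerators: l = 2, m = 0, n = -175/48; L = l/sqrt(73/16), and similarly M = m/sqrt(W^2), N = n/sqrt(W^2)

Answer: L = 8*sqrt(73)/73, M = 0, N = -175*sqrt(73)/876


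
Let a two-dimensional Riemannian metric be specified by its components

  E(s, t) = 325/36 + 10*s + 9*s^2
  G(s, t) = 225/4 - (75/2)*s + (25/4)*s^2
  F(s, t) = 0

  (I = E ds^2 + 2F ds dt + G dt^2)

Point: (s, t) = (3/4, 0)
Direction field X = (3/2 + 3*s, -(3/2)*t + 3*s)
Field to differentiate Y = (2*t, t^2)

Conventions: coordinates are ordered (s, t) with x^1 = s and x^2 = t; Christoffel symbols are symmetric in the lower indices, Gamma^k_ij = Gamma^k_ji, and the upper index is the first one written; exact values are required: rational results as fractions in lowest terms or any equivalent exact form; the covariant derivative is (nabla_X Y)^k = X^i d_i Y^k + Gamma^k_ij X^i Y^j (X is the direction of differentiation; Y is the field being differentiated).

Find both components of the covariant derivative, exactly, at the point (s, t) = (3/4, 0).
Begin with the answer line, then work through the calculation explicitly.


Answer: (nabla_X Y)^s = 9/2, (nabla_X Y)^t = 0

E = 3109/144, F = 0, G = 2025/64 at the point
E_s = 47/2, E_t = 0, F_s = 0, F_t = 0, G_s = -225/8, G_t = 0
EG - F^2 = 699525/1024;  g^inv = (1024/699525) * [[2025/64, 0], [0, 3109/144]]
first-kind symbols [ij,l] = (1/2)(d_i g_jl + d_j g_il - d_l g_ij): [ss,s] = E_s/2 = 47/4, [ss,t] = F_s - E_t/2 = 0, [st,s] = E_t/2 = 0, [st,t] = G_s/2 = -225/16, [tt,s] = F_t - G_s/2 = 225/16, [tt,t] = G_t/2 = 0
Gamma^s_ij = (G*[ij,s] - F*[ij,t])/(EG - F^2), Gamma^t_ij = (E*[ij,t] - F*[ij,s])/(EG - F^2)
Gamma_sss = 1692/3109, Gamma_sst = 0, Gamma_stt = 2025/3109, Gamma_tss = 0, Gamma_tst = -4/9, Gamma_ttt = 0
X = (15/4, 9/4), Y = (0, 0) at the point


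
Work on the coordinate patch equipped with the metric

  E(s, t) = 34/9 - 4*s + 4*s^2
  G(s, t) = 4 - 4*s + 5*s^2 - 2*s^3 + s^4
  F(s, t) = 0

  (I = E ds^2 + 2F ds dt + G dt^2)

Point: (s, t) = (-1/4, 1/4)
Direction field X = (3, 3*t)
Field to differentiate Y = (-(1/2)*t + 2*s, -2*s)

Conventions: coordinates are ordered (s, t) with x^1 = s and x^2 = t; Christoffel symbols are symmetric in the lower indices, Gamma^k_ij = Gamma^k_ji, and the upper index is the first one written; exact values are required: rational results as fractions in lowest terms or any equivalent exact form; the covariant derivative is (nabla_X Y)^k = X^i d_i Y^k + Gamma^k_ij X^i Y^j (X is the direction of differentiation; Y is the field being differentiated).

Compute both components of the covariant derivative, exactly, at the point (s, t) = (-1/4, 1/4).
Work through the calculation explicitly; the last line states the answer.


E = 181/36, F = 0, G = 1369/256 at the point
E_s = -6, E_t = 0, F_s = 0, F_t = 0, G_s = -111/16, G_t = 0
EG - F^2 = 247789/9216;  g^inv = (9216/247789) * [[1369/256, 0], [0, 181/36]]
first-kind symbols [ij,l] = (1/2)(d_i g_jl + d_j g_il - d_l g_ij): [ss,s] = E_s/2 = -3, [ss,t] = F_s - E_t/2 = 0, [st,s] = E_t/2 = 0, [st,t] = G_s/2 = -111/32, [tt,s] = F_t - G_s/2 = 111/32, [tt,t] = G_t/2 = 0
Gamma^s_ij = (G*[ij,s] - F*[ij,t])/(EG - F^2), Gamma^t_ij = (E*[ij,t] - F*[ij,s])/(EG - F^2)
Gamma_sss = -108/181, Gamma_sst = 0, Gamma_stt = 999/1448, Gamma_tss = 0, Gamma_tst = -24/37, Gamma_ttt = 0
X = (3, 3/4), Y = (-5/8, 1/2) at the point

Answer: (nabla_X Y)^s = 81117/11584, (nabla_X Y)^t = -987/148


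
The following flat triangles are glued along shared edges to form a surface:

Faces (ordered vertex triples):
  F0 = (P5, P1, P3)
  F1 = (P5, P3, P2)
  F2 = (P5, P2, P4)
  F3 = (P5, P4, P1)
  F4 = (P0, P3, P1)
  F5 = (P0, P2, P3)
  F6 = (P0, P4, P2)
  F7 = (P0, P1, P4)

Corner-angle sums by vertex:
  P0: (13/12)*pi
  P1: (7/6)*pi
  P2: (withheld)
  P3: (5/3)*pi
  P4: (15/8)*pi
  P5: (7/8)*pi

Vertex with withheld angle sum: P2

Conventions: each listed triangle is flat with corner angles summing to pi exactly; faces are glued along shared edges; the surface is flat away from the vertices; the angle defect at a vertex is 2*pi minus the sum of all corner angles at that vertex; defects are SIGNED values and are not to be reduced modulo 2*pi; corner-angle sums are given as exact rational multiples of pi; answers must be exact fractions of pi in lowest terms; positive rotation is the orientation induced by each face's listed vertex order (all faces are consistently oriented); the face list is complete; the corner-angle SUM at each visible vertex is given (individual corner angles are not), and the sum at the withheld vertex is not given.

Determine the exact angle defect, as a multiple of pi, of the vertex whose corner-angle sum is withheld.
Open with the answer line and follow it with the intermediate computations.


Answer: defect(P2) = (2/3)*pi

V = 6, E = 12, F = 8; chi = V - E + F = 2
Gauss-Bonnet: total defect = 2*pi*chi = 4*pi; visible defects sum to (10/3)*pi


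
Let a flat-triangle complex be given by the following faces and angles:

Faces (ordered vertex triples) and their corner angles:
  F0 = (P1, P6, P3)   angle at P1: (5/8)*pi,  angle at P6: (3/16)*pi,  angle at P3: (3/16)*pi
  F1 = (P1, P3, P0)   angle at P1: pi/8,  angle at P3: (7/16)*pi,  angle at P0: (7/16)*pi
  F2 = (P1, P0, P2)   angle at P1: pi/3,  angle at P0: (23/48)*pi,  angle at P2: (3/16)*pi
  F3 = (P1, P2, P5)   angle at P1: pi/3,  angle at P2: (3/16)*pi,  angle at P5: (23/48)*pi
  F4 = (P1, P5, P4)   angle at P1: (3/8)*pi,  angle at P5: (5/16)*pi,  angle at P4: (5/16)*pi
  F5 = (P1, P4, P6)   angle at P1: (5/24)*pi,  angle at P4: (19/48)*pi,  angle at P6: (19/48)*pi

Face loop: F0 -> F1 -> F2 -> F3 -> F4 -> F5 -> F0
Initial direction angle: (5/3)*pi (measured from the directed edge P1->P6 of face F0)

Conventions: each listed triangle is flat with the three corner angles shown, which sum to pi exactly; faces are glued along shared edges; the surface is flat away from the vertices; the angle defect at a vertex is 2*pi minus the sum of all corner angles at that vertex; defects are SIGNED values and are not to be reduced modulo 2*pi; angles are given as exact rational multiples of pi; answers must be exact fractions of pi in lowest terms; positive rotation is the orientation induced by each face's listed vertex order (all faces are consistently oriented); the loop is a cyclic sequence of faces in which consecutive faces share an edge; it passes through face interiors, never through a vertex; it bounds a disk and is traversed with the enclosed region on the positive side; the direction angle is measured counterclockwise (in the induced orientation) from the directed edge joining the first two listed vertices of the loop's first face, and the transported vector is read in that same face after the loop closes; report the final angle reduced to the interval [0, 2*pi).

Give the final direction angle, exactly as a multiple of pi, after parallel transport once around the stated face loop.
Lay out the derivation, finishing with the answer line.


enclosed vertex P1: corner angles sum to 2*pi, defect = 2*pi - 2*pi = 0
summing the enclosed defects onto the initial angle, mod 2*pi in the induced orientation:
final angle = (5/3)*pi + 0 = (5/3)*pi (mod 2*pi)

Answer: final direction angle = (5/3)*pi


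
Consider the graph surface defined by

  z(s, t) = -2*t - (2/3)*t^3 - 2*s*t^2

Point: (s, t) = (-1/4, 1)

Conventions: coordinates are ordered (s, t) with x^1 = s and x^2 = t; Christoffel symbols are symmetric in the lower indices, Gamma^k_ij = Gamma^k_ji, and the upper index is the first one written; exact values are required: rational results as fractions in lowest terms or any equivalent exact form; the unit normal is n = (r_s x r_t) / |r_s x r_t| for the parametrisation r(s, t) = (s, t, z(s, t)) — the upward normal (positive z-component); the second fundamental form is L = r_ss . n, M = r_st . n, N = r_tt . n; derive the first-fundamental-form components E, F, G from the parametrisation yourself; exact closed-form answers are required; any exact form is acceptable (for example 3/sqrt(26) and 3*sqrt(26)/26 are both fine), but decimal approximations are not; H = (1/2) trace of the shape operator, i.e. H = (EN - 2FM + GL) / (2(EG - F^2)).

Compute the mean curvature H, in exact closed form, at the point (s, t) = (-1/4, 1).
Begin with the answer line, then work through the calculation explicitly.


Answer: H = 33*sqrt(14)/392

z_s = -2, z_t = -3, z_ss = 0, z_st = -4, z_tt = -3
E = 5, F = 6, G = 10; answer radicand W^2 = 14
unnormalised second-form numerators: l = 0, m = -4, n = -3; L = l/sqrt(14), and similarly M = m/sqrt(W^2), N = n/sqrt(W^2)
H = (E*n - 2*F*m + G*l) / (2*(EG - F^2)*sqrt(W^2)); E*n - 2*F*m + G*l = 33, EG - F^2 = 14, so H = (33/28)/sqrt(14)


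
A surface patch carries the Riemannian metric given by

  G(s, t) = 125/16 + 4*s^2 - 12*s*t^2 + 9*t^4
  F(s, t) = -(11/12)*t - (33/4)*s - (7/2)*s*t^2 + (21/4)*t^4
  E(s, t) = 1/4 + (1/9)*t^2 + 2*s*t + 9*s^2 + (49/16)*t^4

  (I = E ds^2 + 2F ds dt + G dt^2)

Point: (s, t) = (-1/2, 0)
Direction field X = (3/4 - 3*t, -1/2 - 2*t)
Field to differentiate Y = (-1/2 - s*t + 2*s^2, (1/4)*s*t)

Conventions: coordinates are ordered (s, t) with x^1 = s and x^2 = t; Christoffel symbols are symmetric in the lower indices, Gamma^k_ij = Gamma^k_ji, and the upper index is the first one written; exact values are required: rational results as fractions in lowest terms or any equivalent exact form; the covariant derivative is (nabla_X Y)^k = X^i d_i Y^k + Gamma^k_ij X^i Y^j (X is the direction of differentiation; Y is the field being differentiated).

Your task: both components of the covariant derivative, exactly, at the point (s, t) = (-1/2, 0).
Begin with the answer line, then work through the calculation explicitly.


Answer: (nabla_X Y)^s = -7/4, (nabla_X Y)^t = 1/16

E = 5/2, F = 33/8, G = 141/16 at the point
E_s = -9, E_t = -1, F_s = -33/4, F_t = -11/12, G_s = -4, G_t = 0
EG - F^2 = 321/64;  g^inv = (64/321) * [[141/16, -33/8], [-33/8, 5/2]]
first-kind symbols [ij,l] = (1/2)(d_i g_jl + d_j g_il - d_l g_ij): [ss,s] = E_s/2 = -9/2, [ss,t] = F_s - E_t/2 = -31/4, [st,s] = E_t/2 = -1/2, [st,t] = G_s/2 = -2, [tt,s] = F_t - G_s/2 = 13/12, [tt,t] = G_t/2 = 0
Gamma^s_ij = (G*[ij,s] - F*[ij,t])/(EG - F^2), Gamma^t_ij = (E*[ij,t] - F*[ij,s])/(EG - F^2)
Gamma_sss = -164/107, Gamma_sst = 82/107, Gamma_stt = 611/321, Gamma_tss = -52/321, Gamma_tst = -188/321, Gamma_ttt = -286/321
X = (3/4, -1/2), Y = (0, 0) at the point


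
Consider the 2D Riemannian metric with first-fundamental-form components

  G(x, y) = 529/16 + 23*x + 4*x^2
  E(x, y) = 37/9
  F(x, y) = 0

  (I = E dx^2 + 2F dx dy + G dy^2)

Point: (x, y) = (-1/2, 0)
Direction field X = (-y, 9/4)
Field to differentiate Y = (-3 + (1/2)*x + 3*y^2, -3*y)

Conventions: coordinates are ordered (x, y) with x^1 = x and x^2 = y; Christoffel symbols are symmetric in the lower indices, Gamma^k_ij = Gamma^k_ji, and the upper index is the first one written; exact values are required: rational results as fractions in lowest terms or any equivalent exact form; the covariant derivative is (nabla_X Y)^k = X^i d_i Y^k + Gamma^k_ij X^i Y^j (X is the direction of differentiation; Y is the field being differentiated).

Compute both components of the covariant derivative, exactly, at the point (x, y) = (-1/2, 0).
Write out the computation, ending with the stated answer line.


E = 37/9, F = 0, G = 361/16 at the point
E_x = 0, E_y = 0, F_x = 0, F_y = 0, G_x = 19, G_y = 0
EG - F^2 = 13357/144;  g^inv = (144/13357) * [[361/16, 0], [0, 37/9]]
first-kind symbols [ij,l] = (1/2)(d_i g_jl + d_j g_il - d_l g_ij): [xx,x] = E_x/2 = 0, [xx,y] = F_x - E_y/2 = 0, [xy,x] = E_y/2 = 0, [xy,y] = G_x/2 = 19/2, [yy,x] = F_y - G_x/2 = -19/2, [yy,y] = G_y/2 = 0
Gamma^x_ij = (G*[ij,x] - F*[ij,y])/(EG - F^2), Gamma^y_ij = (E*[ij,y] - F*[ij,x])/(EG - F^2)
Gamma_xxx = 0, Gamma_xxy = 0, Gamma_xyy = -171/74, Gamma_yxx = 0, Gamma_yxy = 8/19, Gamma_yyy = 0
X = (0, 9/4), Y = (-13/4, 0) at the point

Answer: (nabla_X Y)^x = 0, (nabla_X Y)^y = -747/76


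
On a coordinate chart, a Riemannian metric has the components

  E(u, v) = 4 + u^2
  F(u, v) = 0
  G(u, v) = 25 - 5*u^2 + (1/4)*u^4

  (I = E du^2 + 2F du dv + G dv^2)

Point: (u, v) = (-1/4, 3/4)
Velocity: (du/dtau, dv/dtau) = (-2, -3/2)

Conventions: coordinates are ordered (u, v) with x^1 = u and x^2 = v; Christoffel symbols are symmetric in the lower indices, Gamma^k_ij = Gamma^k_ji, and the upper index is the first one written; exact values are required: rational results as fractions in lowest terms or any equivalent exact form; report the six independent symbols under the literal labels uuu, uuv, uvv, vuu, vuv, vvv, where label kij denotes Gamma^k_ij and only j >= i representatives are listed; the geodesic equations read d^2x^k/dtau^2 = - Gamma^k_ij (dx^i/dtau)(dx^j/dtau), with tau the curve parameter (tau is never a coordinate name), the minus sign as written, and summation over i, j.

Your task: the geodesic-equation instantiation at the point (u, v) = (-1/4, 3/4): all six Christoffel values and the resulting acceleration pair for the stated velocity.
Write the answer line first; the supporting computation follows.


Answer: Gamma_uuu = -4/65, Gamma_uuv = 0, Gamma_uvv = -159/520, Gamma_vuu = 0, Gamma_vuv = 8/159, Gamma_vvv = 0; accelerations (d^2u/dtau^2, d^2v/dtau^2) = (1943/2080, -16/53)

E = 65/16, F = 0, G = 25281/1024 at the point
E_u = -1/2, E_v = 0, F_u = 0, F_v = 0, G_u = 159/64, G_v = 0
EG - F^2 = 1643265/16384;  g^inv = (16384/1643265) * [[25281/1024, 0], [0, 65/16]]
first-kind symbols [ij,l] = (1/2)(d_i g_jl + d_j g_il - d_l g_ij): [uu,u] = E_u/2 = -1/4, [uu,v] = F_u - E_v/2 = 0, [uv,u] = E_v/2 = 0, [uv,v] = G_u/2 = 159/128, [vv,u] = F_v - G_u/2 = -159/128, [vv,v] = G_v/2 = 0
Gamma^u_ij = (G*[ij,u] - F*[ij,v])/(EG - F^2), Gamma^v_ij = (E*[ij,v] - F*[ij,u])/(EG - F^2)
Gamma_uuu = -4/65, Gamma_uuv = 0, Gamma_uvv = -159/520, Gamma_vuu = 0, Gamma_vuv = 8/159, Gamma_vvv = 0
d^2u/dtau^2 = -(Gamma_uuu*(-2)^2 + 2*Gamma_uuv*(-2)*(-3/2) + Gamma_uvv*(-3/2)^2) = 1943/2080
d^2v/dtau^2 = -(Gamma_vuu*(-2)^2 + 2*Gamma_vuv*(-2)*(-3/2) + Gamma_vvv*(-3/2)^2) = -16/53


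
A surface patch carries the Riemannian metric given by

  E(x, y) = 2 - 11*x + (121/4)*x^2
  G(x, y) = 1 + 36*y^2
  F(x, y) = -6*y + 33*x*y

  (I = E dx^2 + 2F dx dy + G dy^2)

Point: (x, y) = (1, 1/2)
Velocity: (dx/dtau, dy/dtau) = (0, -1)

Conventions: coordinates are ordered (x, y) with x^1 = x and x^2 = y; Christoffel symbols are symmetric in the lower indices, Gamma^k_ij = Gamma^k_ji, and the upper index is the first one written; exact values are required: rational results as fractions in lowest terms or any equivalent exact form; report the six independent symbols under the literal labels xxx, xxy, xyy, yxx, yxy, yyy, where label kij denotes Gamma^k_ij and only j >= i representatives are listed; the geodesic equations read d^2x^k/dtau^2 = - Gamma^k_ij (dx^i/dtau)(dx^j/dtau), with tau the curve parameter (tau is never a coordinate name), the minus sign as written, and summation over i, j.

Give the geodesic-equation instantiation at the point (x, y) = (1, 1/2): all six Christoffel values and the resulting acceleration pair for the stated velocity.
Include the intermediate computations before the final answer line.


E = 85/4, F = 27/2, G = 10 at the point
E_x = 99/2, E_y = 0, F_x = 33/2, F_y = 27, G_x = 0, G_y = 36
EG - F^2 = 121/4;  g^inv = (4/121) * [[10, -27/2], [-27/2, 85/4]]
first-kind symbols [ij,l] = (1/2)(d_i g_jl + d_j g_il - d_l g_ij): [xx,x] = E_x/2 = 99/4, [xx,y] = F_x - E_y/2 = 33/2, [xy,x] = E_y/2 = 0, [xy,y] = G_x/2 = 0, [yy,x] = F_y - G_x/2 = 27, [yy,y] = G_y/2 = 18
Gamma^x_ij = (G*[ij,x] - F*[ij,y])/(EG - F^2), Gamma^y_ij = (E*[ij,y] - F*[ij,x])/(EG - F^2)
Gamma_xxx = 9/11, Gamma_xxy = 0, Gamma_xyy = 108/121, Gamma_yxx = 6/11, Gamma_yxy = 0, Gamma_yyy = 72/121
d^2x/dtau^2 = -(Gamma_xxx*(0)^2 + 2*Gamma_xxy*(0)*(-1) + Gamma_xyy*(-1)^2) = -108/121
d^2y/dtau^2 = -(Gamma_yxx*(0)^2 + 2*Gamma_yxy*(0)*(-1) + Gamma_yyy*(-1)^2) = -72/121

Answer: Gamma_xxx = 9/11, Gamma_xxy = 0, Gamma_xyy = 108/121, Gamma_yxx = 6/11, Gamma_yxy = 0, Gamma_yyy = 72/121; accelerations (d^2x/dtau^2, d^2y/dtau^2) = (-108/121, -72/121)


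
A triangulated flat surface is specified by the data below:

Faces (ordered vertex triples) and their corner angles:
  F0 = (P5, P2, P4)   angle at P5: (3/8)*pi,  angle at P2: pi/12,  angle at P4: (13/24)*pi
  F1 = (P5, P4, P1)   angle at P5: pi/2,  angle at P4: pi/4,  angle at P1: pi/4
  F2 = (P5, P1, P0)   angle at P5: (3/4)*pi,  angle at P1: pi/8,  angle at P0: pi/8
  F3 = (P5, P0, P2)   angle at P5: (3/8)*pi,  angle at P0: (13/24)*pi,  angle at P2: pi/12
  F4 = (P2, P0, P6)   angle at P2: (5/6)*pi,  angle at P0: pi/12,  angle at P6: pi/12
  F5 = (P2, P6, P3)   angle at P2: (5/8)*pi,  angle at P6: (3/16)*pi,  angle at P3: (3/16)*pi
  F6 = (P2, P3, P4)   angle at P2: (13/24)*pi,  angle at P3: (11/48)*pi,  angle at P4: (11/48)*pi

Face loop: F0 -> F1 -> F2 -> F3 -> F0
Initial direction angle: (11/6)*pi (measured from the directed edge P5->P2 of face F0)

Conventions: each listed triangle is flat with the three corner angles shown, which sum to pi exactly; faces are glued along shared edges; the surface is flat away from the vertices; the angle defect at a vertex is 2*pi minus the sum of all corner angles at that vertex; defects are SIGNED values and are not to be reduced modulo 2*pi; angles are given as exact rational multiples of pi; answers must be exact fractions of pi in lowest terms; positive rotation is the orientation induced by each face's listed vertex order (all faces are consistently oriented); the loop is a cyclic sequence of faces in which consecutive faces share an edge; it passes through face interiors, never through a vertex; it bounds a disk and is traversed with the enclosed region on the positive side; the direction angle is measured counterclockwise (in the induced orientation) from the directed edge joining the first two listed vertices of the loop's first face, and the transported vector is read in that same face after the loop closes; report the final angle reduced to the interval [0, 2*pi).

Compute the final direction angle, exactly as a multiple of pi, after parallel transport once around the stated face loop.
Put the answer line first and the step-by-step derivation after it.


Answer: final direction angle = (11/6)*pi

enclosed vertex P5: corner angles sum to 2*pi, defect = 2*pi - 2*pi = 0
by Gauss-Bonnet the loop rotates the vector by the enclosed defect sum (positive orientation, mod 2*pi)
final angle = (11/6)*pi + 0 = (11/6)*pi (mod 2*pi)


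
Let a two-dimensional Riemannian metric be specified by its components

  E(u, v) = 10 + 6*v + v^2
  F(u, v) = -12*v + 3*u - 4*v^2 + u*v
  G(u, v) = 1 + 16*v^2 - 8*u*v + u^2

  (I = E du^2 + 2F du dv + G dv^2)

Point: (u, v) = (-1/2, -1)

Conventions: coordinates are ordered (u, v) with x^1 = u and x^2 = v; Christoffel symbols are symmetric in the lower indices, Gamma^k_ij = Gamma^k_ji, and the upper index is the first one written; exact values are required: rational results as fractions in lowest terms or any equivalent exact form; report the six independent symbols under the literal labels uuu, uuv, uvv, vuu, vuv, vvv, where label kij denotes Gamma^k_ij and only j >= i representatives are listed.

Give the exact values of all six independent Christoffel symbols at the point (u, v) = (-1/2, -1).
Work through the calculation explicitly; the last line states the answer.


E = 5, F = 7, G = 53/4 at the point
E_u = 0, E_v = 4, F_u = 2, F_v = -9/2, G_u = 7, G_v = -28
EG - F^2 = 69/4;  g^inv = (4/69) * [[53/4, -7], [-7, 5]]
first-kind symbols [ij,l] = (1/2)(d_i g_jl + d_j g_il - d_l g_ij): [uu,u] = E_u/2 = 0, [uu,v] = F_u - E_v/2 = 0, [uv,u] = E_v/2 = 2, [uv,v] = G_u/2 = 7/2, [vv,u] = F_v - G_u/2 = -8, [vv,v] = G_v/2 = -14
Gamma^u_ij = (G*[ij,u] - F*[ij,v])/(EG - F^2), Gamma^v_ij = (E*[ij,v] - F*[ij,u])/(EG - F^2)

Answer: Gamma_uuu = 0, Gamma_uuv = 8/69, Gamma_uvv = -32/69, Gamma_vuu = 0, Gamma_vuv = 14/69, Gamma_vvv = -56/69


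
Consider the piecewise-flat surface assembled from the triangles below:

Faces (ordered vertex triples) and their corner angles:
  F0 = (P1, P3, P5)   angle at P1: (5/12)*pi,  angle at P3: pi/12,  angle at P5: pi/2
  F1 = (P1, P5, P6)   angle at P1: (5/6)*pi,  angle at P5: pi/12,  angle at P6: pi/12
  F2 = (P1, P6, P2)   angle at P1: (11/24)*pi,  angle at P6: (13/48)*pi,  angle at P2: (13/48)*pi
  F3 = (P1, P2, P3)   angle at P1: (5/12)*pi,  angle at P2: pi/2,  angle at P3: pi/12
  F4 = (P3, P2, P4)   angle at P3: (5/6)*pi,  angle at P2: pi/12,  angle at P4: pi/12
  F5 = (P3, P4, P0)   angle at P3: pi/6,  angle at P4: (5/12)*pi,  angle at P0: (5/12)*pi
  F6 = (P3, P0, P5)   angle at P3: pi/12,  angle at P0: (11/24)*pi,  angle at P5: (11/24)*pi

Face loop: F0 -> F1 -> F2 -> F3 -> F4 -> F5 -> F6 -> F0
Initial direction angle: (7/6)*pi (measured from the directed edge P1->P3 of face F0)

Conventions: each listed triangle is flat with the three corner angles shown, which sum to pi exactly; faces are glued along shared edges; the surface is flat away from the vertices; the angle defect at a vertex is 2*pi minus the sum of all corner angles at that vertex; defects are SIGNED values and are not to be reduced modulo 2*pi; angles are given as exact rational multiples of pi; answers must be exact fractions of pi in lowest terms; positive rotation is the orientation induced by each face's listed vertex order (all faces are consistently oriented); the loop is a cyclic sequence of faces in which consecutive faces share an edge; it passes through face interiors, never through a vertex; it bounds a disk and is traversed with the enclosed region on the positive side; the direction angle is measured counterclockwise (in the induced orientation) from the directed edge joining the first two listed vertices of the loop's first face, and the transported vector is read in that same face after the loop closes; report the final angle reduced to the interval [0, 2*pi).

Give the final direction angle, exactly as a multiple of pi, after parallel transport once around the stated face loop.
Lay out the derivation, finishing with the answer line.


enclosed vertex P1: corner angles sum to (17/8)*pi, defect = 2*pi - (17/8)*pi = -pi/8
enclosed vertex P3: corner angles sum to (5/4)*pi, defect = 2*pi - (5/4)*pi = (3/4)*pi
summing the enclosed defects onto the initial angle, mod 2*pi in the induced orientation:
final angle = (7/6)*pi + (5/8)*pi = (43/24)*pi (mod 2*pi)

Answer: final direction angle = (43/24)*pi


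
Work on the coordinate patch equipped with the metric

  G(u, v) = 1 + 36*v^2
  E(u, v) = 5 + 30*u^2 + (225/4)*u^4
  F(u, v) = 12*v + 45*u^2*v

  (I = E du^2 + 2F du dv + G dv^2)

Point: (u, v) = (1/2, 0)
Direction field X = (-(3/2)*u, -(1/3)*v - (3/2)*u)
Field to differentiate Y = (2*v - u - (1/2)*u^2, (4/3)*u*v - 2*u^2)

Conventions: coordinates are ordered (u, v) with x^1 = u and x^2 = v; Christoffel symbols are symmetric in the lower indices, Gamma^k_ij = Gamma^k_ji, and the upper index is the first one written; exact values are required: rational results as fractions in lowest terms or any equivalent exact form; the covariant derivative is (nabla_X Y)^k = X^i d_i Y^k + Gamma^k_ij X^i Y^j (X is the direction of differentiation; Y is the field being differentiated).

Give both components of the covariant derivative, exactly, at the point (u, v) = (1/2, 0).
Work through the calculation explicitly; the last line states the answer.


E = 1025/64, F = 0, G = 1 at the point
E_u = 465/8, E_v = 0, F_u = 0, F_v = 93/4, G_u = 0, G_v = 0
EG - F^2 = 1025/64;  g^inv = (64/1025) * [[1, 0], [0, 1025/64]]
first-kind symbols [ij,l] = (1/2)(d_i g_jl + d_j g_il - d_l g_ij): [uu,u] = E_u/2 = 465/16, [uu,v] = F_u - E_v/2 = 0, [uv,u] = E_v/2 = 0, [uv,v] = G_u/2 = 0, [vv,u] = F_v - G_u/2 = 93/4, [vv,v] = G_v/2 = 0
Gamma^u_ij = (G*[ij,u] - F*[ij,v])/(EG - F^2), Gamma^v_ij = (E*[ij,v] - F*[ij,u])/(EG - F^2)
Gamma_uuu = 372/205, Gamma_uuv = 0, Gamma_uvv = 1488/1025, Gamma_vuu = 0, Gamma_vuv = 0, Gamma_vvv = 0
X = (-3/4, -3/4), Y = (-5/8, -1/2) at the point

Answer: (nabla_X Y)^u = 51/50, (nabla_X Y)^v = 1


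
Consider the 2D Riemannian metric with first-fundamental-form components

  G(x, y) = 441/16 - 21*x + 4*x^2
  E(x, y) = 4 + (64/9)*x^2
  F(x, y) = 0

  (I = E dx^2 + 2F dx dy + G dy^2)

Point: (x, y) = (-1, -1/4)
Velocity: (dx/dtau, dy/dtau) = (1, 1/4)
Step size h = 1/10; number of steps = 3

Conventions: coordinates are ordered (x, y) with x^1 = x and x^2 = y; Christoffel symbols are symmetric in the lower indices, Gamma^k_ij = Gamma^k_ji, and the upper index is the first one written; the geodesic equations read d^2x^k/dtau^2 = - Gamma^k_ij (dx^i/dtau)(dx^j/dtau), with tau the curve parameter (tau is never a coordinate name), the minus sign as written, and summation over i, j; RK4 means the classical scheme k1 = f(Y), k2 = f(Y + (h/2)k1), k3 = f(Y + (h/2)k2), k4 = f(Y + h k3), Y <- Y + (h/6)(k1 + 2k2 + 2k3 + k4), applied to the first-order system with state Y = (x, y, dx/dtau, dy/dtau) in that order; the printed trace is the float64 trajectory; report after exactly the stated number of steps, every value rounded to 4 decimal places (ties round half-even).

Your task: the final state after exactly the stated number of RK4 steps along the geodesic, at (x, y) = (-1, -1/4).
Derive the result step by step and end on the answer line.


f(Y) = (dx/dtau, dy/dtau, -Gamma^x_ij Y'^i Y'^j, -Gamma^y_ij Y'^i Y'^j) with the Gammas evaluated at the stage position; h = 0.100000; intermediate values shown to 6 dp
step 0: x = -1.0000, y = -0.2500, dx/dtau = 1.0000, dy/dtau = 0.2500
step 1:
  k1: at (x, y) = (-1.000000, -0.250000), (dx/dtau, dy/dtau) = (1.000000, 0.250000); Gamma_xxx = -0.640000, Gamma_xxy = 0.000000, Gamma_xyy = 1.305000, Gamma_yxx = 0.000000, Gamma_yxy = -0.275862, Gamma_yyy = 0.000000; k1 = (1.000000, 0.250000, 0.558438, 0.137931)
  k2: at (x, y) = (-0.950000, -0.237500), (dx/dtau, dy/dtau) = (1.027922, 0.256897); Gamma_xxx = -0.648464, Gamma_xxy = 0.000000, Gamma_xyy = 1.372654, Gamma_yxx = 0.000000, Gamma_yxy = -0.279720, Gamma_yyy = 0.000000; k2 = (1.027922, 0.256897, 0.594593, 0.147731)
  k3: at (x, y) = (-0.948604, -0.237155), (dx/dtau, dy/dtau) = (1.029730, 0.257387); Gamma_xxx = -0.648685, Gamma_xxy = 0.000000, Gamma_xyy = 1.374605, Gamma_yxx = 0.000000, Gamma_yxy = -0.279830, Gamma_yyy = 0.000000; k3 = (1.029730, 0.257387, 0.596764, 0.148331)
  k4: at (x, y) = (-0.897027, -0.224261), (dx/dtau, dy/dtau) = (1.059676, 0.264833); Gamma_xxx = -0.656126, Gamma_xxy = 0.000000, Gamma_xyy = 1.449094, Gamma_yxx = 0.000000, Gamma_yxy = -0.283927, Gamma_yyy = 0.000000; k4 = (1.059676, 0.264833, 0.635138, 0.159361)
  Y <- Y + (h/6)(k1 + 2k2 + 2k3 + k4): x = -0.8971, y = -0.2243, dx/dtau = 1.0596, dy/dtau = 0.2648
step 2:
  k1: at (x, y) = (-0.897084, -0.224277), (dx/dtau, dy/dtau) = (1.059605, 0.264824); Gamma_xxx = -0.656118, Gamma_xxy = 0.000000, Gamma_xyy = 1.449010, Gamma_yxx = 0.000000, Gamma_yxy = -0.283923, Gamma_yyy = 0.000000; k1 = (1.059605, 0.264824, 0.635044, 0.159342)
  k2: at (x, y) = (-0.844103, -0.211035), (dx/dtau, dy/dtau) = (1.091357, 0.272791); Gamma_xxx = -0.662036, Gamma_xxy = 0.000000, Gamma_xyy = 1.530474, Gamma_yxx = 0.000000, Gamma_yxy = -0.288259, Gamma_yyy = 0.000000; k2 = (1.091357, 0.272791, 0.674635, 0.171636)
  k3: at (x, y) = (-0.842516, -0.210637), (dx/dtau, dy/dtau) = (1.093337, 0.273405); Gamma_xxx = -0.662182, Gamma_xxy = 0.000000, Gamma_xyy = 1.532993, Gamma_yxx = 0.000000, Gamma_yxy = -0.288391, Gamma_yyy = 0.000000; k3 = (1.093337, 0.273405, 0.676970, 0.172414)
  k4: at (x, y) = (-0.787750, -0.196936), (dx/dtau, dy/dtau) = (1.127302, 0.282065); Gamma_xxx = -0.665864, Gamma_xxy = 0.000000, Gamma_xyy = 1.622646, Gamma_yxx = 0.000000, Gamma_yxy = -0.293019, Gamma_yyy = 0.000000; k4 = (1.127302, 0.282065, 0.717087, 0.186344)
  Y <- Y + (h/6)(k1 + 2k2 + 2k3 + k4): x = -0.7878, y = -0.1970, dx/dtau = 1.1272, dy/dtau = 0.2821
step 3:
  k1: at (x, y) = (-0.787812, -0.196955), (dx/dtau, dy/dtau) = (1.127194, 0.282053); Gamma_xxx = -0.665861, Gamma_xxy = 0.000000, Gamma_xyy = 1.622542, Gamma_yxx = 0.000000, Gamma_yxy = -0.293013, Gamma_yyy = 0.000000; k1 = (1.127194, 0.282053, 0.716941, 0.186315)
  k2: at (x, y) = (-0.731452, -0.182853), (dx/dtau, dy/dtau) = (1.163041, 0.291369); Gamma_xxx = -0.666458, Gamma_xxy = 0.000000, Gamma_xyy = 1.720242, Gamma_yxx = 0.000000, Gamma_yxy = -0.297934, Gamma_yyy = 0.000000; k2 = (1.163041, 0.291369, 0.755452, 0.201924)
  k3: at (x, y) = (-0.729660, -0.182387), (dx/dtau, dy/dtau) = (1.164966, 0.292150); Gamma_xxx = -0.666415, Gamma_xxy = 0.000000, Gamma_xyy = 1.723436, Gamma_yxx = 0.000000, Gamma_yxy = -0.298093, Gamma_yyy = 0.000000; k3 = (1.164966, 0.292150, 0.757325, 0.202908)
  k4: at (x, y) = (-0.671315, -0.167740), (dx/dtau, dy/dtau) = (1.202926, 0.302344); Gamma_xxx = -0.662593, Gamma_xxy = 0.000000, Gamma_xyy = 1.830085, Gamma_yxx = 0.000000, Gamma_yxy = -0.303369, Gamma_yyy = 0.000000; k4 = (1.202926, 0.302344, 0.791501, 0.220669)
  Y <- Y + (h/6)(k1 + 2k2 + 2k3 + k4): x = -0.6714, y = -0.1678, dx/dtau = 1.2028, dy/dtau = 0.3023

Answer: x = -0.6714, y = -0.1678, dx/dtau = 1.2028, dy/dtau = 0.3023


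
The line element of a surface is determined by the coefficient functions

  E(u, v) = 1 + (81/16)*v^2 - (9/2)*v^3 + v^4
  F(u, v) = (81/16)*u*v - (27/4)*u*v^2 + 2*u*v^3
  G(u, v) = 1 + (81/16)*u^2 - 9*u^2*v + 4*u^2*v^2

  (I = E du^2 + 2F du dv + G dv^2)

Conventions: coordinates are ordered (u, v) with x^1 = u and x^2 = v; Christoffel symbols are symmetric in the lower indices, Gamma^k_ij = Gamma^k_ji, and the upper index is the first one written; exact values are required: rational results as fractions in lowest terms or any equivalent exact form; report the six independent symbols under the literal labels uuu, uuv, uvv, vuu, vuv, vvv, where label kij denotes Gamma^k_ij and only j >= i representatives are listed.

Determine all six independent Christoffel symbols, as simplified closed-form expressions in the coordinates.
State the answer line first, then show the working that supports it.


Answer: Gamma_uuu = 0, Gamma_uuv = (32*v^3 - 108*v^2 + 81*v)/(64*u^2*v^2 - 144*u^2*v + 81*u^2 + 16*v^4 - 72*v^3 + 81*v^2 + 16), Gamma_uvv = (32*u*v^2 - 72*u*v)/(64*u^2*v^2 - 144*u^2*v + 81*u^2 + 16*v^4 - 72*v^3 + 81*v^2 + 16), Gamma_vuu = 0, Gamma_vuv = (64*u*v^2 - 144*u*v + 81*u)/(64*u^2*v^2 - 144*u^2*v + 81*u^2 + 16*v^4 - 72*v^3 + 81*v^2 + 16), Gamma_vvv = (64*u^2*v - 72*u^2)/(64*u^2*v^2 - 144*u^2*v + 81*u^2 + 16*v^4 - 72*v^3 + 81*v^2 + 16)

E = 1 + (81/16)*v^2 - (9/2)*v^3 + v^4; F = (81/16)*u*v - (27/4)*u*v^2 + 2*u*v^3; G = 1 + (81/16)*u^2 - 9*u^2*v + 4*u^2*v^2
Gamma^k_ij = (1/2) g^{kl} (d_i g_jl + d_j g_il - d_l g_ij), with g^inv = (1/(EG-F^2)) [[G, -F], [-F, E]]
first partials: E_u = 0, E_v = (81/8)*v - (27/2)*v^2 + 4*v^3, F_u = (81/16)*v - (27/4)*v^2 + 2*v^3, F_v = (81/16)*u - (27/2)*u*v + 6*u*v^2, G_u = (81/8)*u - 18*u*v + 8*u*v^2, G_v = -9*u^2 + 8*u^2*v
D = EG - F^2 = 1 + (81/16)*v^2 + (81/16)*u^2 - (9/2)*v^3 - 9*u^2*v + v^4 + 4*u^2*v^2
expanded: Gamma^u_uu = (G E_u - 2F F_u + F E_v)/(2D), Gamma^u_uv = (G E_v - F G_u)/(2D), Gamma^u_vv = (2G F_v - G G_u - F G_v)/(2D), Gamma^v_uu = (2E F_u - E E_v - F E_u)/(2D), Gamma^v_uv = (E G_u - F E_v)/(2D), Gamma^v_vv = (E G_v - 2F F_v + F G_u)/(2D); substitute and cancel common factors


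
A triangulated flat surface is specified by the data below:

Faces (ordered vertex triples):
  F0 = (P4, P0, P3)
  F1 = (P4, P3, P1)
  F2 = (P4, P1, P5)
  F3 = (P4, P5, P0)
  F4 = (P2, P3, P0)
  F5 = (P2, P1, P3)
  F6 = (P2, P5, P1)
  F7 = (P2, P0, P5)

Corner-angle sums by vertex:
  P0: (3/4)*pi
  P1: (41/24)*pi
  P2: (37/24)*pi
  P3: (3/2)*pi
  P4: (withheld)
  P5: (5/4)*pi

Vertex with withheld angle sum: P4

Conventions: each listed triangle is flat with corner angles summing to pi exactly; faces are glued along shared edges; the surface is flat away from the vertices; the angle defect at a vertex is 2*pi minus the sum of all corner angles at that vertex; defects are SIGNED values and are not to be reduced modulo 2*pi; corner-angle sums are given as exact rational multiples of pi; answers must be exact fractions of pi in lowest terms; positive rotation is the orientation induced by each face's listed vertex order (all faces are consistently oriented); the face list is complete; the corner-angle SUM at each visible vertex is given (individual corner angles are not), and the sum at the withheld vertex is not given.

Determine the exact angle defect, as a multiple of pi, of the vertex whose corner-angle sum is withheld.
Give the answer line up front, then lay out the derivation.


Answer: defect(P4) = (3/4)*pi

V = 6, E = 12, F = 8; chi = V - E + F = 2
Gauss-Bonnet: total defect = 2*pi*chi = 4*pi; visible defects sum to (13/4)*pi


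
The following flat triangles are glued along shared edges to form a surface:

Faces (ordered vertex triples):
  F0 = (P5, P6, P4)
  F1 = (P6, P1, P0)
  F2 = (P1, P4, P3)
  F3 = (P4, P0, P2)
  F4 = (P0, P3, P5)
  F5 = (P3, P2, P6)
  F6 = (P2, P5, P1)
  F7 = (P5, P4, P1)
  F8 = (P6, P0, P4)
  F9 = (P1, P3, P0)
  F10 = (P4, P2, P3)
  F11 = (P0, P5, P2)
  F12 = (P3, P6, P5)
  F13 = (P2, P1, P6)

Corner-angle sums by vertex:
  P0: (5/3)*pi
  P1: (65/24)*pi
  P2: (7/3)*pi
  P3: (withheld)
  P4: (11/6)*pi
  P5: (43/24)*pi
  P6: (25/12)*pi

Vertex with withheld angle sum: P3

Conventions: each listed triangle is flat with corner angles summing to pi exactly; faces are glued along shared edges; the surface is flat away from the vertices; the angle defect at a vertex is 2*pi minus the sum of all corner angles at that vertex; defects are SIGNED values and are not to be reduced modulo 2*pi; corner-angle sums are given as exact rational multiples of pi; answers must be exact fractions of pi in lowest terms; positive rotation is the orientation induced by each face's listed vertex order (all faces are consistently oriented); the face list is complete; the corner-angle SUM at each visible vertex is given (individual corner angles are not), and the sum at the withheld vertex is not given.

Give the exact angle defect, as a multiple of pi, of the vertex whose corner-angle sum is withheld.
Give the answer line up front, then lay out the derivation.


Answer: defect(P3) = (5/12)*pi

V = 7, E = 21, F = 14; chi = V - E + F = 0
Gauss-Bonnet: total defect = 2*pi*chi = 0; visible defects sum to (-5/12)*pi


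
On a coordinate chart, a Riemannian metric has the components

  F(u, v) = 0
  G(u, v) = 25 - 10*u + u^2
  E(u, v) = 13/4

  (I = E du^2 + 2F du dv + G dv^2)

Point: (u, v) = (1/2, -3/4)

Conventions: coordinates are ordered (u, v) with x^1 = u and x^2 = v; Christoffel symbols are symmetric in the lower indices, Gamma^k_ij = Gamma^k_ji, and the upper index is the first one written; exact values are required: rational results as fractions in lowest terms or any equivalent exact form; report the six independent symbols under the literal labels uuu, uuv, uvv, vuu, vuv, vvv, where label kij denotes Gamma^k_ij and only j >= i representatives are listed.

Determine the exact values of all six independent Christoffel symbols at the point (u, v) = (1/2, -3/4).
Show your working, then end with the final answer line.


E = 13/4, F = 0, G = 81/4 at the point
E_u = 0, E_v = 0, F_u = 0, F_v = 0, G_u = -9, G_v = 0
EG - F^2 = 1053/16;  g^inv = (16/1053) * [[81/4, 0], [0, 13/4]]
first-kind symbols [ij,l] = (1/2)(d_i g_jl + d_j g_il - d_l g_ij): [uu,u] = E_u/2 = 0, [uu,v] = F_u - E_v/2 = 0, [uv,u] = E_v/2 = 0, [uv,v] = G_u/2 = -9/2, [vv,u] = F_v - G_u/2 = 9/2, [vv,v] = G_v/2 = 0
Gamma^u_ij = (G*[ij,u] - F*[ij,v])/(EG - F^2), Gamma^v_ij = (E*[ij,v] - F*[ij,u])/(EG - F^2)

Answer: Gamma_uuu = 0, Gamma_uuv = 0, Gamma_uvv = 18/13, Gamma_vuu = 0, Gamma_vuv = -2/9, Gamma_vvv = 0


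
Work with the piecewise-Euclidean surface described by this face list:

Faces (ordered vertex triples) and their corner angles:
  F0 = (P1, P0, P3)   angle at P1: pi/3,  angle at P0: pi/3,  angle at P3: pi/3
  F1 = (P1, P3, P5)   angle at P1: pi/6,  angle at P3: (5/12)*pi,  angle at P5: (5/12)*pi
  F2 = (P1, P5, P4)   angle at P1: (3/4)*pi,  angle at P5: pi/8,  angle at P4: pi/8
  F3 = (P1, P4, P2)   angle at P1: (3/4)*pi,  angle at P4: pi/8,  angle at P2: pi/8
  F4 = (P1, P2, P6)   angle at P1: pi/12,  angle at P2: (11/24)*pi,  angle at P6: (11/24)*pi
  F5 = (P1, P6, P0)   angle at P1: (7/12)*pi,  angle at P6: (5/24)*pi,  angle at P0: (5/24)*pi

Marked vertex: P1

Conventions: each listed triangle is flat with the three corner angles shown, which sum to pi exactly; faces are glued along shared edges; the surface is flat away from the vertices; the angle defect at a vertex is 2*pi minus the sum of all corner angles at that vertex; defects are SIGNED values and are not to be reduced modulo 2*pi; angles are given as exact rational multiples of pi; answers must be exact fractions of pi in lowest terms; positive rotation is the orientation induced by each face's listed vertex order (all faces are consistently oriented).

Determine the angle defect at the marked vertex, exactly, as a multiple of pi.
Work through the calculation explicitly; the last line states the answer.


Sum of corner angles at P1: (8/3)*pi
defect = 2*pi - (8/3)*pi

Answer: defect(P1) = (-2/3)*pi


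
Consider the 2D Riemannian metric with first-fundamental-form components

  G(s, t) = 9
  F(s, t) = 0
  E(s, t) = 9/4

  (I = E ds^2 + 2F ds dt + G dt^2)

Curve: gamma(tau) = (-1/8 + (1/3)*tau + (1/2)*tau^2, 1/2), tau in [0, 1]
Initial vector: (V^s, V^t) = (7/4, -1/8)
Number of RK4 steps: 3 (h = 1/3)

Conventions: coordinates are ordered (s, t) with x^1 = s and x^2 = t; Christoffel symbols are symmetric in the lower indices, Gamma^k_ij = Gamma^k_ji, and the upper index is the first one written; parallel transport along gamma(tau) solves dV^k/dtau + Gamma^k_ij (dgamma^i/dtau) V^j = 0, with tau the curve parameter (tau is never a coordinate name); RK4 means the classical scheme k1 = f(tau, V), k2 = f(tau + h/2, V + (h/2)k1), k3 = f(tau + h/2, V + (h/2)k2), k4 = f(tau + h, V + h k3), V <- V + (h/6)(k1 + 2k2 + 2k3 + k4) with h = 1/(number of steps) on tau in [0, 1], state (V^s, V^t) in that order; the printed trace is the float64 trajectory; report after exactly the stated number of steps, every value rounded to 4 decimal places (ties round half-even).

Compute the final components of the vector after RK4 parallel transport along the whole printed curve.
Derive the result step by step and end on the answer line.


gamma'(tau) = (1/3 + tau, 0); f(tau, V)^k = -Gamma^k_ij(gamma(tau)) gamma'^i(tau) V^j; h = 1/3; intermediate values shown to 6 dp
curve data and Christoffel symbols at the stage parameters:
  tau = 0.000000: gamma = (-0.125000, 0.500000), gamma' = (0.333333, 0.000000); Gamma_sss = 0.000000, Gamma_sst = 0.000000, Gamma_stt = 0.000000, Gamma_tss = 0.000000, Gamma_tst = 0.000000, Gamma_ttt = 0.000000
  tau = 0.166667: gamma = (-0.055556, 0.500000), gamma' = (0.500000, 0.000000); Gamma_sss = 0.000000, Gamma_sst = 0.000000, Gamma_stt = 0.000000, Gamma_tss = 0.000000, Gamma_tst = 0.000000, Gamma_ttt = 0.000000
  tau = 0.333333: gamma = (0.041667, 0.500000), gamma' = (0.666667, 0.000000); Gamma_sss = 0.000000, Gamma_sst = 0.000000, Gamma_stt = 0.000000, Gamma_tss = 0.000000, Gamma_tst = 0.000000, Gamma_ttt = 0.000000
  tau = 0.500000: gamma = (0.166667, 0.500000), gamma' = (0.833333, 0.000000); Gamma_sss = 0.000000, Gamma_sst = 0.000000, Gamma_stt = 0.000000, Gamma_tss = 0.000000, Gamma_tst = 0.000000, Gamma_ttt = 0.000000
  tau = 0.666667: gamma = (0.319444, 0.500000), gamma' = (1.000000, 0.000000); Gamma_sss = 0.000000, Gamma_sst = 0.000000, Gamma_stt = 0.000000, Gamma_tss = 0.000000, Gamma_tst = 0.000000, Gamma_ttt = 0.000000
  tau = 0.833333: gamma = (0.500000, 0.500000), gamma' = (1.166667, 0.000000); Gamma_sss = 0.000000, Gamma_sst = 0.000000, Gamma_stt = 0.000000, Gamma_tss = 0.000000, Gamma_tst = 0.000000, Gamma_ttt = 0.000000
  tau = 1.000000: gamma = (0.708333, 0.500000), gamma' = (1.333333, 0.000000); Gamma_sss = 0.000000, Gamma_sst = 0.000000, Gamma_stt = 0.000000, Gamma_tss = 0.000000, Gamma_tst = 0.000000, Gamma_ttt = 0.000000
step 0: V^s = 1.7500, V^t = -0.1250
step 1: k1 = (0.000000, 0.000000), k2 = (0.000000, 0.000000), k3 = (0.000000, 0.000000), k4 = (0.000000, 0.000000); V <- V + (h/6)(k1 + 2k2 + 2k3 + k4): V^s = 1.7500, V^t = -0.1250
step 2: k1 = (0.000000, 0.000000), k2 = (0.000000, 0.000000), k3 = (0.000000, 0.000000), k4 = (0.000000, 0.000000); V <- V + (h/6)(k1 + 2k2 + 2k3 + k4): V^s = 1.7500, V^t = -0.1250
step 3: k1 = (0.000000, 0.000000), k2 = (0.000000, 0.000000), k3 = (0.000000, 0.000000), k4 = (0.000000, 0.000000); V <- V + (h/6)(k1 + 2k2 + 2k3 + k4): V^s = 1.7500, V^t = -0.1250

Answer: V^s = 1.7500, V^t = -0.1250
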